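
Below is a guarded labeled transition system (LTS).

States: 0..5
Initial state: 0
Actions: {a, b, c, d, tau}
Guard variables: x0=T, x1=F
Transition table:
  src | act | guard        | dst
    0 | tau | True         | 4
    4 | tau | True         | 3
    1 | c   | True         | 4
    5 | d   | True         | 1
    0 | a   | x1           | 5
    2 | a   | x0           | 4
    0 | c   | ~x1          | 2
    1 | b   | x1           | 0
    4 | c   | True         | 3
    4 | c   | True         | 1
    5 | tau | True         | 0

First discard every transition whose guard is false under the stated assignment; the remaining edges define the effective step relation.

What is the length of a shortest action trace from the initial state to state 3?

Answer: 2

Analysis:
BFS to 3:
  Layer 0: {0}
  Layer 1: {2,4}
  Layer 2: {1,3}
first hit 3 at d=2 via tau·c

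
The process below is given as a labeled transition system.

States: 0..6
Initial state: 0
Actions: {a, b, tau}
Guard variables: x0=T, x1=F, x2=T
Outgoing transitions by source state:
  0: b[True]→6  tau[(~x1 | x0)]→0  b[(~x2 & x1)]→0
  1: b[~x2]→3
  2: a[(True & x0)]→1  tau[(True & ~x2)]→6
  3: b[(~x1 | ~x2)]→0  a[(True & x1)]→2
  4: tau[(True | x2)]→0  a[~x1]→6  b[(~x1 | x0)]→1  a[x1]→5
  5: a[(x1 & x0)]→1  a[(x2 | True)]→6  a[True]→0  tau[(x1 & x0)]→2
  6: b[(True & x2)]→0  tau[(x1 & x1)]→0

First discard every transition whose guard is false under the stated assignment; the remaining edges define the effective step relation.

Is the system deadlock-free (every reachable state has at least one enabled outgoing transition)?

Reachable = {0,6}
  0: b→6  tau→0  [2 out]
  6: b→0  [1 out]

Answer: DEADLOCK-FREE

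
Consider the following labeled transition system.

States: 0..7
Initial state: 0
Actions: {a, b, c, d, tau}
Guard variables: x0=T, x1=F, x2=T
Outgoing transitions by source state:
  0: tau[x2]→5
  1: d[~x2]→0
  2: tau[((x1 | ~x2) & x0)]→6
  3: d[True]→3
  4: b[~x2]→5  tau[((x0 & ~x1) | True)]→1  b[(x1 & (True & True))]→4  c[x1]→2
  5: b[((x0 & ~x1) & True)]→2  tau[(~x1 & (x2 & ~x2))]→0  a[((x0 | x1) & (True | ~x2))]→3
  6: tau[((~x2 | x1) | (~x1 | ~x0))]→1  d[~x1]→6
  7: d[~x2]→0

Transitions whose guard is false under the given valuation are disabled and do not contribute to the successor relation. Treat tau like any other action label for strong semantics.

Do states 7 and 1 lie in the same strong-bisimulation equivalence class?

Answer: BISIMILAR

Trace:
Bisimulation quotient by refinement:
  round 0: {{0,1,2,3,4,5,6,7}}
  round 1: {{0,4},{1,2,7},{3},{5},{6}}
  round 2: {{0},{1,2,7},{3},{4},{5},{6}}
Fixed point at round 3; 6 class(es).
class of 7: {1,2,7}; class of 1: {1,2,7}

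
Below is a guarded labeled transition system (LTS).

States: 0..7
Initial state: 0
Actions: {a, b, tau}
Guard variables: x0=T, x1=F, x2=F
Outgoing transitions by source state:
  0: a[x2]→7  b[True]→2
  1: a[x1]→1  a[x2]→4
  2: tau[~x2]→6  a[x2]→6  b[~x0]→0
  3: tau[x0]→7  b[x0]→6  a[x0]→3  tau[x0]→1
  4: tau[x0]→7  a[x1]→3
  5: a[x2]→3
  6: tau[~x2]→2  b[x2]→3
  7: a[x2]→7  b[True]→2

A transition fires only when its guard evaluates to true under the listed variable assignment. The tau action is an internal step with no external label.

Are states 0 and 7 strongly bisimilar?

Answer: BISIMILAR

Analysis:
Compute ~ classes (split until stable):
  round 0: {{0,1,2,3,4,5,6,7}}
  round 1: {{0,7},{1,5},{2,4,6},{3}}
  round 2: {{0,7},{1,5},{2,6},{3},{4}}
stable after 3 split(s): 5 block(s)
[0]={0,7}  [7]={0,7}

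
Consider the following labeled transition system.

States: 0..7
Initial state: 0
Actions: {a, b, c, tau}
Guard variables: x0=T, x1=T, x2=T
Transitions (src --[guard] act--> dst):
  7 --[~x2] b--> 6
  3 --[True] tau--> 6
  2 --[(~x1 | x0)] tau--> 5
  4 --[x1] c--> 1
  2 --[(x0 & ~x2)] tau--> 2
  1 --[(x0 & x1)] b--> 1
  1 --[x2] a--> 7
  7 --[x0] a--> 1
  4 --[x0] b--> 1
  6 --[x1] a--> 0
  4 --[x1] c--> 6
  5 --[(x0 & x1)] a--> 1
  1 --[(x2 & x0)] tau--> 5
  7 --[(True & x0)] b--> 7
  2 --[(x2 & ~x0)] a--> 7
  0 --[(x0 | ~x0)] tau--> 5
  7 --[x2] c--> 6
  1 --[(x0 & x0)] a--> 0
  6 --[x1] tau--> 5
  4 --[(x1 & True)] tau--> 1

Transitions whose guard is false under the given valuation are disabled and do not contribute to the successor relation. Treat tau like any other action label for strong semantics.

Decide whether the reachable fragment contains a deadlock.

Answer: DEADLOCK-FREE

Analysis:
Reach set: {0,1,5,6,7}
  0: tau→5  [deg 1]
  1: a→0  a→7  b→1  tau→5  [deg 4]
  5: a→1  [deg 1]
  6: a→0  tau→5  [deg 2]
  7: a→1  b→7  c→6  [deg 3]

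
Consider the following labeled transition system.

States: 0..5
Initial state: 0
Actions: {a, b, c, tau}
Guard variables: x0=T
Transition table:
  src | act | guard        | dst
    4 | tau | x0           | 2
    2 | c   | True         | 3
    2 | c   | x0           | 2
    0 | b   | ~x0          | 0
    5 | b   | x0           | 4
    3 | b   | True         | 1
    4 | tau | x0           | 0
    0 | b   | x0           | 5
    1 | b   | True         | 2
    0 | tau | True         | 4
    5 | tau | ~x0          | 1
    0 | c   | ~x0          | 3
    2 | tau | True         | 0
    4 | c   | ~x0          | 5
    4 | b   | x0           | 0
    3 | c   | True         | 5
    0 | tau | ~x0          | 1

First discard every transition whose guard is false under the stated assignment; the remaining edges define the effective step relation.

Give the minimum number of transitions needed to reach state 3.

Answer: 3

Working:
BFS to 3:
  Layer 0: {0}
  Layer 1: {4,5}
  Layer 2: {2}
  Layer 3: {3}
depth(3)=3, e.g. tau·tau·c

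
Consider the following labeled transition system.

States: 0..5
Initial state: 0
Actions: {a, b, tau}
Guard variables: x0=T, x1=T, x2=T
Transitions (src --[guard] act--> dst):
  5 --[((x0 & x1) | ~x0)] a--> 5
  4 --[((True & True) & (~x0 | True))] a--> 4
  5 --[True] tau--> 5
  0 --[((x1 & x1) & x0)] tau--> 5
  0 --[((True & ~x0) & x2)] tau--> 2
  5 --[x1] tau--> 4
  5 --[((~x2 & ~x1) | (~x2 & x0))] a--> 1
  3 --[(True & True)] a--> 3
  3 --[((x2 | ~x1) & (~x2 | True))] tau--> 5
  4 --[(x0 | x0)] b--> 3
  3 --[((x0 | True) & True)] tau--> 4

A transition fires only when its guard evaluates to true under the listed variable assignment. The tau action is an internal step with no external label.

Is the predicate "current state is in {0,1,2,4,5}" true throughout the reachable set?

Answer: INVARIANT VIOLATED at state 3

Working:
Safe = {0,1,2,4,5}
Reachable = {0,3,4,5}
  0: ok
  3: VIOLATES
  4: ok
  5: ok
reach 3 via tau·tau·b — violates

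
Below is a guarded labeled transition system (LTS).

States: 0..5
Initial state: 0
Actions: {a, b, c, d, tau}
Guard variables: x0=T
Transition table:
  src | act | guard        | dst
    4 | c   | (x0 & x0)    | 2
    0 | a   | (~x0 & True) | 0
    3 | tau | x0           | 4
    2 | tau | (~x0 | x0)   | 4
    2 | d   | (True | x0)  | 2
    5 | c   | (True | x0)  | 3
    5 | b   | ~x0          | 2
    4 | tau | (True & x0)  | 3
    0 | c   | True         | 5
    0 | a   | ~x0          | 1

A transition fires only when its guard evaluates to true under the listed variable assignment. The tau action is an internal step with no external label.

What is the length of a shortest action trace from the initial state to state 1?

Breadth-first toward 1:
  L0 = {0}
  L1 = {5}
  L2 = {3}
  L3 = {4}
  L4 = {2}
1 never appears.

Answer: UNREACHABLE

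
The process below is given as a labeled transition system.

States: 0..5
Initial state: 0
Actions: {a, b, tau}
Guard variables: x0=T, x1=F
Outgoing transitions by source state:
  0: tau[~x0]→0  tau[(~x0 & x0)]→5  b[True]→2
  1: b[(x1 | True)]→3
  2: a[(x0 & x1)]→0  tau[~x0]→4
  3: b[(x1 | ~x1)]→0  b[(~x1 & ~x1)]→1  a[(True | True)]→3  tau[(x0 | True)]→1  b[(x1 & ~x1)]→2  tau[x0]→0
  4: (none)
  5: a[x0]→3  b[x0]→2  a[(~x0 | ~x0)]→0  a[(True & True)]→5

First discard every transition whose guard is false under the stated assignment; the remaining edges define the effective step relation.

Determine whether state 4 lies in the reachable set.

Guard filter leaves 10 enabled edge(s).
depth 0: {0}
depth 1: {2}  now seen {0,2}
R = {0,2}

Answer: UNREACHABLE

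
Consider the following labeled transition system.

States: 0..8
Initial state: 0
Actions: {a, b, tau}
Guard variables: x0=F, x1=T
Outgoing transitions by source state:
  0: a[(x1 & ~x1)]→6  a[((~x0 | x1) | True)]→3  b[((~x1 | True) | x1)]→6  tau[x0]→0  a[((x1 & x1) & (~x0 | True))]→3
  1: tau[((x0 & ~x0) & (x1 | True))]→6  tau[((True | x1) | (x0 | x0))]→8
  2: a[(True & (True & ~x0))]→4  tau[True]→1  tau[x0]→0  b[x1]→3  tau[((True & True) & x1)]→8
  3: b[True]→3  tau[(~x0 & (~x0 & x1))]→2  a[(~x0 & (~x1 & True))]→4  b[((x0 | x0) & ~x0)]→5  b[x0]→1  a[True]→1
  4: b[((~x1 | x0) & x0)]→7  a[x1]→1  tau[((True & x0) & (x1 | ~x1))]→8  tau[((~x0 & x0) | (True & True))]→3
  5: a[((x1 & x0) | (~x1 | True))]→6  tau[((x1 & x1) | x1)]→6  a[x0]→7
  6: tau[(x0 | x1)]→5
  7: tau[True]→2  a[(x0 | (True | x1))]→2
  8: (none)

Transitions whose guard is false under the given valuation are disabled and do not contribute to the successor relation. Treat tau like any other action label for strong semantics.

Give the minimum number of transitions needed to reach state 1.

Answer: 2

Analysis:
BFS to 1:
  depth 0: {0}
  depth 1: {3,6}
  depth 2: {1,2,5}
depth(1)=2, e.g. a·a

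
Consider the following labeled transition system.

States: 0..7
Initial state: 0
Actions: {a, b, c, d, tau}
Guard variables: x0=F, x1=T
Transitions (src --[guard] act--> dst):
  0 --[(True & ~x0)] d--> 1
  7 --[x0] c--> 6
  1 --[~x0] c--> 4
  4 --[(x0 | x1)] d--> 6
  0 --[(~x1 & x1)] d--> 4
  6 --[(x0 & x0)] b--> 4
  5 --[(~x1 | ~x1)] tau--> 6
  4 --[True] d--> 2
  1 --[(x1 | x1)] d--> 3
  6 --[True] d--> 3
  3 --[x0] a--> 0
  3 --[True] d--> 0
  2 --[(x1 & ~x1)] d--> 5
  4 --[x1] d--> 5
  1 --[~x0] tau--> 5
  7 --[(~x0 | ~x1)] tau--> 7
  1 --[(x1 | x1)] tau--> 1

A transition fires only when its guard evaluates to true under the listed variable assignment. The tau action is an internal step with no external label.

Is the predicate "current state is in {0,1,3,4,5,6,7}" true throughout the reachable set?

Inv-set: {0,1,3,4,5,6,7}
Reach set: {0,1,2,3,4,5,6}
  0: ok
  1: ok
  2: ✗ unsafe
  3: ok
  4: ok
  5: ok
  6: ok
counterexample path to 2: d·c·d

Answer: INVARIANT VIOLATED at state 2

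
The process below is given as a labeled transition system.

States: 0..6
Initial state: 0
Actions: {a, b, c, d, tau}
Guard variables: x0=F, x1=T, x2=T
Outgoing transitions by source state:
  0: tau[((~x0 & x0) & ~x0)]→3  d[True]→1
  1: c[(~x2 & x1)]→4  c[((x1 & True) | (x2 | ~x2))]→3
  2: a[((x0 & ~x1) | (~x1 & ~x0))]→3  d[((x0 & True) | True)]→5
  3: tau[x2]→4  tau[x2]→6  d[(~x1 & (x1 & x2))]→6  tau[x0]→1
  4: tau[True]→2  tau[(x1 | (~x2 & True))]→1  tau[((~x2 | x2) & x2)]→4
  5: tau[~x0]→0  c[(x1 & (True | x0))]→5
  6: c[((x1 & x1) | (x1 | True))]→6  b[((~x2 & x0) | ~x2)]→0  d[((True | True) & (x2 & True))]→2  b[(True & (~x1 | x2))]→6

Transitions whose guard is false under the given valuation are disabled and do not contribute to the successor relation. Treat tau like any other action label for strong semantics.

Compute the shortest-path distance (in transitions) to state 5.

Answer: 5

Working:
BFS to 5:
  Layer 0: {0}
  Layer 1: {1}
  Layer 2: {3}
  Layer 3: {4,6}
  Layer 4: {2}
  Layer 5: {5}
depth(5)=5, e.g. d·c·tau·tau·d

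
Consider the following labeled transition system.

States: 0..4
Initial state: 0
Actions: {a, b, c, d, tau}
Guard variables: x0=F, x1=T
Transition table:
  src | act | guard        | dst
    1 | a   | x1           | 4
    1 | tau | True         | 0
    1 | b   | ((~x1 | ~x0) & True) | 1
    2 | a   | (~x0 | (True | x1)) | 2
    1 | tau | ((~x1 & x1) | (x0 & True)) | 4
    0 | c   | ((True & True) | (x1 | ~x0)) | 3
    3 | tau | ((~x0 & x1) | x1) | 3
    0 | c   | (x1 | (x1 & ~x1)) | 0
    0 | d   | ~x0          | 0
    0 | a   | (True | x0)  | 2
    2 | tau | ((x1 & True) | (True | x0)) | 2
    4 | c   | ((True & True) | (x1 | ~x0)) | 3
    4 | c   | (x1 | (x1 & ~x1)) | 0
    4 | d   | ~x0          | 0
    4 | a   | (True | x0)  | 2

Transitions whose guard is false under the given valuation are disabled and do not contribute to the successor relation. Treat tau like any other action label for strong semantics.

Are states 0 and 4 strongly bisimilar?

Answer: BISIMILAR

Analysis:
Refine partition for ~:
  P[0] = {{0,1,2,3,4}}
  P[1] = {{0,4},{1},{2},{3}}
4 equivalence class(es) (converged in 2)
class of 0: {0,4}; class of 4: {0,4}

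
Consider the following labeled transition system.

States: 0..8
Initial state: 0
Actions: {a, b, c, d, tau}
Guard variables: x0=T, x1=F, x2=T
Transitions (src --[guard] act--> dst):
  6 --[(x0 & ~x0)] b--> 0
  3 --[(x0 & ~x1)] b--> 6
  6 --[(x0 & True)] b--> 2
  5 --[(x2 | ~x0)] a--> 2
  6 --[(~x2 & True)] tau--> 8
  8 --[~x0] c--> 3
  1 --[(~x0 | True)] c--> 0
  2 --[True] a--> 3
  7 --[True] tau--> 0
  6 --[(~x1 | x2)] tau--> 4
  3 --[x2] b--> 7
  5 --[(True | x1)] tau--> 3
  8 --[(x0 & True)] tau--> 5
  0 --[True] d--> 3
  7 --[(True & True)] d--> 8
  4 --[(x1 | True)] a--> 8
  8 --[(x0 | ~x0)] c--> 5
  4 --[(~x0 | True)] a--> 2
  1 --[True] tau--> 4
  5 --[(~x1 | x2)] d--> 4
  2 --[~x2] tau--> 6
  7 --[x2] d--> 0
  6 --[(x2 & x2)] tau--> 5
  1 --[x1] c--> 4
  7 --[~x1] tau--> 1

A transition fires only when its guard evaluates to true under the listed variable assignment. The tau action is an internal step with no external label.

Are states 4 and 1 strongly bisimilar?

Answer: NOT BISIMILAR

Working:
Compute ~ classes (split until stable):
  P[0] = {{0,1,2,3,4,5,6,7,8}}
  P[1] = {{0},{1,8},{2,4},{3},{5},{6},{7}}
  P[2] = {{0},{1},{2},{3},{4},{5},{6},{7},{8}}
Fixed point at round 3; 9 class(es).
4∈{4}, 1∈{1}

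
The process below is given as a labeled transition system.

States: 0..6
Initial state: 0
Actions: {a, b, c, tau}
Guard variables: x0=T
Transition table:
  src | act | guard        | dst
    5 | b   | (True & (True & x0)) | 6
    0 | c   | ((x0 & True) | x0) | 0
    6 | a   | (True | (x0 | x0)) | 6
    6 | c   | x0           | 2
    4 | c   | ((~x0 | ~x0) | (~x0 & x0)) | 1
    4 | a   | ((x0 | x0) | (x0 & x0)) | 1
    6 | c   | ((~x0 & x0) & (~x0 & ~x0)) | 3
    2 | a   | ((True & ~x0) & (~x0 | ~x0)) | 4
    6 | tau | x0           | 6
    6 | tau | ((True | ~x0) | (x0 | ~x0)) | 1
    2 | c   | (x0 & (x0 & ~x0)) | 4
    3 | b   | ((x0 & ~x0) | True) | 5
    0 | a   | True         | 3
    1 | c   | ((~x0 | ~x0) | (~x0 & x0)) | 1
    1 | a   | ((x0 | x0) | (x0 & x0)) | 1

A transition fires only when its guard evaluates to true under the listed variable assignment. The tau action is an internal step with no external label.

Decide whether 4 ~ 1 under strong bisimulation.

Compute ~ classes (split until stable):
  π0 = {{0,1,2,3,4,5,6}}
  π1 = {{0},{1,4},{2},{3,5},{6}}
  π2 = {{0},{1,4},{2},{3},{5},{6}}
6 equivalence class(es) (converged in 3)
4∈{1,4}, 1∈{1,4}

Answer: BISIMILAR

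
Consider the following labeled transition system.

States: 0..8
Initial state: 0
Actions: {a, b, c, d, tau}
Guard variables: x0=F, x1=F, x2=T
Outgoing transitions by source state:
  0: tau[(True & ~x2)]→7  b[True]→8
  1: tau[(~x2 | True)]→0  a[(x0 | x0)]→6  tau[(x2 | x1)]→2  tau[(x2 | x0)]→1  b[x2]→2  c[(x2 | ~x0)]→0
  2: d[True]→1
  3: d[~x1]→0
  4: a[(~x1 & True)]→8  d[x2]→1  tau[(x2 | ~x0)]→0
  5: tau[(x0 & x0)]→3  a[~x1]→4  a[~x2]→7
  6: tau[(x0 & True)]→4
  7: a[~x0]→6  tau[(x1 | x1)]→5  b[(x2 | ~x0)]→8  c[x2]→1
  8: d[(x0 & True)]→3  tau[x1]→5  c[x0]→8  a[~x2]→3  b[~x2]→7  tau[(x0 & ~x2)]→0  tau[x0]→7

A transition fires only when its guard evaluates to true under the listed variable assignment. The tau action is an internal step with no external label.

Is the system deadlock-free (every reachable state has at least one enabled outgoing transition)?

Answer: DEADLOCK at state 8

Trace:
Reachable = {0,8}
  0: b→8  [1 exit(s)]
  8: ∅  [deadlock]
witness 8: b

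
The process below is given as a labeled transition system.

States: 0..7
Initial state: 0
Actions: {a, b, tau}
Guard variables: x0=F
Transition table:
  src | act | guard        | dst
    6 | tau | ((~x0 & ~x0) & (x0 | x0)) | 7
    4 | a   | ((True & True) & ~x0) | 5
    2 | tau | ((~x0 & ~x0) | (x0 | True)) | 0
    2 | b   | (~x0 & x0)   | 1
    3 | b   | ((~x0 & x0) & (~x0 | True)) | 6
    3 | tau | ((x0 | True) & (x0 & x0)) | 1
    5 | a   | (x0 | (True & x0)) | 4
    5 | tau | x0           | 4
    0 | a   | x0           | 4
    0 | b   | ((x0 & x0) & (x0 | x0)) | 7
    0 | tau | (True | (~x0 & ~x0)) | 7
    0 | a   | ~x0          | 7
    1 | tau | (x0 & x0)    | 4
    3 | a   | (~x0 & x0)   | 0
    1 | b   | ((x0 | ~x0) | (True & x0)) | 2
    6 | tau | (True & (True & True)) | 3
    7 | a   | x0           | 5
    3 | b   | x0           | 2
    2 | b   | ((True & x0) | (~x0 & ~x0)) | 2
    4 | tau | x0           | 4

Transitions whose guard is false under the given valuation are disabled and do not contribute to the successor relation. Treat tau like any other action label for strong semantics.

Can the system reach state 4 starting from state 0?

After dropping false guards: 7 live edges.
depth 0: {0}
depth 1: {7}  total {0,7}
Reach set: {0,7}

Answer: UNREACHABLE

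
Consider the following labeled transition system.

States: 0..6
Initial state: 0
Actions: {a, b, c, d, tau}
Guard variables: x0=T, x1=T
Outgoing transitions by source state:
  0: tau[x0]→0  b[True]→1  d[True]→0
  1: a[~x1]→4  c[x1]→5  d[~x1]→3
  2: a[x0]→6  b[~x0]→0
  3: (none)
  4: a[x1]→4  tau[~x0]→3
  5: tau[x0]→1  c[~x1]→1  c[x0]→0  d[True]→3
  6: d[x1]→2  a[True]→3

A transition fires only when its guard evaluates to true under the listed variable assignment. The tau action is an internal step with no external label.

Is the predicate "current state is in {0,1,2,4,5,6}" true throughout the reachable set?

Allowed set {0,1,2,4,5,6}
Reachable = {0,1,3,5}
  0: ok
  1: ok
  3: ✗ unsafe
  5: ok
witness against invariant: b·c·d → 3

Answer: INVARIANT VIOLATED at state 3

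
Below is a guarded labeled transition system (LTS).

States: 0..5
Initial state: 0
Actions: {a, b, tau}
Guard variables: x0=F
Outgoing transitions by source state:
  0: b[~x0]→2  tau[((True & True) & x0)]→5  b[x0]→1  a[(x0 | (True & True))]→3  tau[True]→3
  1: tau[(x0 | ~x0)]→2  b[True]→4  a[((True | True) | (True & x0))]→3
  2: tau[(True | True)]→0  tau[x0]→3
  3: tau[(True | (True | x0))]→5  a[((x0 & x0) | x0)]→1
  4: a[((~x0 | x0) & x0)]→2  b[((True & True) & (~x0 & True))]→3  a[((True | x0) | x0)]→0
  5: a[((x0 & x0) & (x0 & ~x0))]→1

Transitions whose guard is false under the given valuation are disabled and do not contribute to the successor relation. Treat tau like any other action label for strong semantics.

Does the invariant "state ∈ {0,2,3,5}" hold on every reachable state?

Answer: INVARIANT HOLDS

Trace:
Safe = {0,2,3,5}
Reach set: {0,2,3,5}
  0: ok
  2: ok
  3: ok
  5: ok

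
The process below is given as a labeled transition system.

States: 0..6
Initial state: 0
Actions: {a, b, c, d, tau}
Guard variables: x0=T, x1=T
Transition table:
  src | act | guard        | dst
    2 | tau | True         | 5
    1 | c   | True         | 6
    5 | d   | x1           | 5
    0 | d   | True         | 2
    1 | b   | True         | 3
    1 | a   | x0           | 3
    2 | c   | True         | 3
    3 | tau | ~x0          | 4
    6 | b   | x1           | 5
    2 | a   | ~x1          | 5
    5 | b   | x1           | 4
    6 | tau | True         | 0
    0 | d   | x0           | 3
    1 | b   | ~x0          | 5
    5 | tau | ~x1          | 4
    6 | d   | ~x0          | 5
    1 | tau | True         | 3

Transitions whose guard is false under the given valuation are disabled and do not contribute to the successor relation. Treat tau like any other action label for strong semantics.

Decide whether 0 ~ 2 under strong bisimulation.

Answer: NOT BISIMILAR

Working:
Compute ~ classes (split until stable):
  round 0: {{0,1,2,3,4,5,6}}
  round 1: {{0},{1},{2},{3,4},{5},{6}}
stable after 2 split(s): 6 block(s)
class of 0: {0}; class of 2: {2}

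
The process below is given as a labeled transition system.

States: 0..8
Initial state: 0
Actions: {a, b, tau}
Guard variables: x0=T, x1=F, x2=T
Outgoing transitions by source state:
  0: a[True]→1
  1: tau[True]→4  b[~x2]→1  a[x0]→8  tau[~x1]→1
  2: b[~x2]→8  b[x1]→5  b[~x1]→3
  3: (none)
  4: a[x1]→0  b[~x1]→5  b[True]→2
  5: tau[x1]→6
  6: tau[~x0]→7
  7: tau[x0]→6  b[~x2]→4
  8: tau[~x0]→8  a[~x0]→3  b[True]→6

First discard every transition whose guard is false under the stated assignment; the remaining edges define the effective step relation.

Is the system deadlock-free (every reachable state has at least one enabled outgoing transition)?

Answer: DEADLOCK at state 3

Analysis:
Reach set: {0,1,2,3,4,5,6,8}
  0: a→1  [1 out]
  1: a→8  tau→1  tau→4  [3 out]
  2: b→3  [1 out]
  3: ∅  [STUCK]
  4: b→2  b→5  [2 out]
  5: ∅  [STUCK]
  6: ∅  [STUCK]
  8: b→6  [1 out]
witness 3: a·tau·b·b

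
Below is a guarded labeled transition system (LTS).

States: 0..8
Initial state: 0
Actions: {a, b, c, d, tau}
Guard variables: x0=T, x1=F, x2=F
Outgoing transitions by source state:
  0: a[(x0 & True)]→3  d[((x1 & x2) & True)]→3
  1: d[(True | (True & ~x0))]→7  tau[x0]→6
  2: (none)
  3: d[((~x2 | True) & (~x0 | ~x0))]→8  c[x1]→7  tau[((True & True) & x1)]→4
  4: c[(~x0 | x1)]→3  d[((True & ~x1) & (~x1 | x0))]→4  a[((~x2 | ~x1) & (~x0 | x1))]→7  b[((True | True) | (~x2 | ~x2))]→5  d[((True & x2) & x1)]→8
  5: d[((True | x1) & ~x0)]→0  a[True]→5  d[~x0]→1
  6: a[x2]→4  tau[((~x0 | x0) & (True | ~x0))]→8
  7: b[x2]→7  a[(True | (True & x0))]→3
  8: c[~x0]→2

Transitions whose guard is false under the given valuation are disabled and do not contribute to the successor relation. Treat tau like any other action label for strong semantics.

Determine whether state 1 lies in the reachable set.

After dropping false guards: 8 live edges.
depth 0: {0}
depth 1: {3}  cumulative {0,3}
R = {0,3}

Answer: UNREACHABLE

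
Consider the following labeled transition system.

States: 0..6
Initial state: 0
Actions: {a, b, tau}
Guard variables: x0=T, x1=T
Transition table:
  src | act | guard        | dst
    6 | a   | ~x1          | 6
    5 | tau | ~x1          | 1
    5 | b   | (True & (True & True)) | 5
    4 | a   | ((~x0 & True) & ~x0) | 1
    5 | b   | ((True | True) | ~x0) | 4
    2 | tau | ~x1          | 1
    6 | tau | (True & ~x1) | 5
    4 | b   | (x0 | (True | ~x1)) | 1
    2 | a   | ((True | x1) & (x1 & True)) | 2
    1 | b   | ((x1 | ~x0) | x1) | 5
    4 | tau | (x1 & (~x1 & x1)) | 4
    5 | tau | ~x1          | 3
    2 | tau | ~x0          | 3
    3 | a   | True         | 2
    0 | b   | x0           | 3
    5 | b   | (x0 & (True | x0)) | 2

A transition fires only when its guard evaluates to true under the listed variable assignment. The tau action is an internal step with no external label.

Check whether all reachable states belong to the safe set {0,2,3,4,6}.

Answer: INVARIANT HOLDS

Working:
Safe = {0,2,3,4,6}
Reachable = {0,2,3}
  0: safe
  2: safe
  3: safe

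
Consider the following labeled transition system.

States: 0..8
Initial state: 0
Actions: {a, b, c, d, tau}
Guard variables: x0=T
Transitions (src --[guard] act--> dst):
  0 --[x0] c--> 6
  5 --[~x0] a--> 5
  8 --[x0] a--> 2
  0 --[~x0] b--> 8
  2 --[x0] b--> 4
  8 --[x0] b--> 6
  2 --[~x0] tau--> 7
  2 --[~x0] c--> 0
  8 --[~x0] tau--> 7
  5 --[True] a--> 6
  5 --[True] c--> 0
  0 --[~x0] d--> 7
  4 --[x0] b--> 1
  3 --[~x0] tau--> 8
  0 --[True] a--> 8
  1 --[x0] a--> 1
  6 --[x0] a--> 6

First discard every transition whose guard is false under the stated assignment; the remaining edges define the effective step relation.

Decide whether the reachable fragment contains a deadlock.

Answer: DEADLOCK-FREE

Analysis:
R = {0,1,2,4,6,8}
  0: a→8  c→6  [2 exit(s)]
  1: a→1  [1 exit(s)]
  2: b→4  [1 exit(s)]
  4: b→1  [1 exit(s)]
  6: a→6  [1 exit(s)]
  8: a→2  b→6  [2 exit(s)]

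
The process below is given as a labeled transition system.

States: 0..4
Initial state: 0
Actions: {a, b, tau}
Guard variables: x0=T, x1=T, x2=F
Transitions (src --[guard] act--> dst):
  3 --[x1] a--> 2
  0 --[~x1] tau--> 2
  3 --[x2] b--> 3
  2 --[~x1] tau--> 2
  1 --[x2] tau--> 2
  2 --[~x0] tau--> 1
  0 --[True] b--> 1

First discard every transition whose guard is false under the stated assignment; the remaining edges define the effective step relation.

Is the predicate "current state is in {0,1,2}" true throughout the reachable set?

Inv-set: {0,1,2}
Reachable = {0,1}
  0: ✓
  1: ✓

Answer: INVARIANT HOLDS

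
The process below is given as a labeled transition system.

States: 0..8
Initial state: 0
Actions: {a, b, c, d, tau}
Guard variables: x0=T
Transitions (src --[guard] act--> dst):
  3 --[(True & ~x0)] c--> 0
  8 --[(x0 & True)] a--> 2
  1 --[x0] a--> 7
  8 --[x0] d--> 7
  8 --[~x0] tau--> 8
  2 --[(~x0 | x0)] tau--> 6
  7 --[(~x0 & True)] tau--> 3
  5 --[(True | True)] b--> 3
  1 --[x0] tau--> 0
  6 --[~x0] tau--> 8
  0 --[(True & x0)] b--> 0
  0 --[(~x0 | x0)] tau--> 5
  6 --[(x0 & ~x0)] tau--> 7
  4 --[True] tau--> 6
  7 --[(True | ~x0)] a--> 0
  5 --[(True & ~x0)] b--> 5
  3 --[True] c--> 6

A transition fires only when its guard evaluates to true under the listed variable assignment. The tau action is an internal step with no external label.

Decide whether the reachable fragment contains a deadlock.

Reachable = {0,3,5,6}
  0: b→0  tau→5  [2 exit(s)]
  3: c→6  [1 exit(s)]
  5: b→3  [1 exit(s)]
  6: ∅  [deadlock]
trace reaching 6: tau·b·c

Answer: DEADLOCK at state 6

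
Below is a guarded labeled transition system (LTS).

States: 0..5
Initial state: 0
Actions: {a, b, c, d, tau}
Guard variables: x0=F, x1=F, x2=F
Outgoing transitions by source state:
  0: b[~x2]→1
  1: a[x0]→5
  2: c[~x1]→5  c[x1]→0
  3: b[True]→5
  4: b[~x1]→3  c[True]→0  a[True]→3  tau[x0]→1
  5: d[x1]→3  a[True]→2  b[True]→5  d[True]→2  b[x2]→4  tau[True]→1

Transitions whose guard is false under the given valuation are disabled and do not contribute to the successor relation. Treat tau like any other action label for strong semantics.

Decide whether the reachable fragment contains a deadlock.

Answer: DEADLOCK at state 1

Working:
R = {0,1}
  0: b→1  [1 exit(s)]
  1: ∅  [deadlock]
Path to 1: b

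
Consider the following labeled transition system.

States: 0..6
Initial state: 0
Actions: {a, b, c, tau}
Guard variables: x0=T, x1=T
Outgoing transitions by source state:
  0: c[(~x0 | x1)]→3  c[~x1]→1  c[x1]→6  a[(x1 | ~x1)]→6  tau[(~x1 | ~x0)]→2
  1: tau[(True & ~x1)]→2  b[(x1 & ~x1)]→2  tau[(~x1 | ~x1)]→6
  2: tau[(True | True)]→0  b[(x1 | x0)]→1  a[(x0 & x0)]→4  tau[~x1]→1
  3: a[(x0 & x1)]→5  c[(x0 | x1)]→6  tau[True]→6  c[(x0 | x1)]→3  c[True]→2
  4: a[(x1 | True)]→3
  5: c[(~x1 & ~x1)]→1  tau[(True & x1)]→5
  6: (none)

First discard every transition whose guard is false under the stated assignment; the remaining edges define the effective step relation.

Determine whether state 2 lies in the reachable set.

Guard filter leaves 13 enabled edge(s).
L0 = {0}
L1 = {3,6}  cumulative {0,3,6}
L2 = {2,5}  cumulative {0,2,3,5,6}
L3 = {1,4}  cumulative {0,1,2,3,4,5,6}
Reach set: {0,1,2,3,4,5,6}
Path to 2: c·c

Answer: REACHABLE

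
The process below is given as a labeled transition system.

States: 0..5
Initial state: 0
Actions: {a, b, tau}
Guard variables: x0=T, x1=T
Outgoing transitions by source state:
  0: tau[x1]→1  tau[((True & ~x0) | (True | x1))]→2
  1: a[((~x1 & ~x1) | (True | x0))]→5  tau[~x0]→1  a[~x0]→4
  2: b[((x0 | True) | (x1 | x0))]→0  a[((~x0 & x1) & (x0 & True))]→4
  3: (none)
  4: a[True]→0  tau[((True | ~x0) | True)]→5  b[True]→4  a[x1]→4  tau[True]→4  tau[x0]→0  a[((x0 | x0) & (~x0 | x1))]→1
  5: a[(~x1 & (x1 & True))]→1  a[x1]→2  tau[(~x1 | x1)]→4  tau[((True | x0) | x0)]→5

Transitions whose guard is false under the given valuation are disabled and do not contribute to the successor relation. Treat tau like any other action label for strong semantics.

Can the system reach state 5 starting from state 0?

Answer: REACHABLE

Trace:
14 transition(s) survive guard evaluation.
Layer 0: {0}
Layer 1: {1,2}  now seen {0,1,2}
Layer 2: {5}  now seen {0,1,2,5}
Layer 3: {4}  now seen {0,1,2,4,5}
R = {0,1,2,4,5}
Path to 5: tau·a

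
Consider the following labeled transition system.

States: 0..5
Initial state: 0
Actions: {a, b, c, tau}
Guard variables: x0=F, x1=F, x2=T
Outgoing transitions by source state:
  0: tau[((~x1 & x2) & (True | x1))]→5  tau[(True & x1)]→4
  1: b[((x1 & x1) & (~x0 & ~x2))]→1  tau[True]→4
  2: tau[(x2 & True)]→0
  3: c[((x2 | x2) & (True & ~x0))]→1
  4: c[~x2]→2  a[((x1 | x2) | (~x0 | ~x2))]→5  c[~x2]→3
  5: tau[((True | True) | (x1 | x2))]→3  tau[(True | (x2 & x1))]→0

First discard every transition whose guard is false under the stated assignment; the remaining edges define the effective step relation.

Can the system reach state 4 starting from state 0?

Answer: REACHABLE

Working:
After dropping false guards: 7 live edges.
Layer 0: {0}
Layer 1: {5}  total {0,5}
Layer 2: {3}  total {0,3,5}
Layer 3: {1}  total {0,1,3,5}
Layer 4: {4}  total {0,1,3,4,5}
Reach set: {0,1,3,4,5}
Path to 4: tau·tau·c·tau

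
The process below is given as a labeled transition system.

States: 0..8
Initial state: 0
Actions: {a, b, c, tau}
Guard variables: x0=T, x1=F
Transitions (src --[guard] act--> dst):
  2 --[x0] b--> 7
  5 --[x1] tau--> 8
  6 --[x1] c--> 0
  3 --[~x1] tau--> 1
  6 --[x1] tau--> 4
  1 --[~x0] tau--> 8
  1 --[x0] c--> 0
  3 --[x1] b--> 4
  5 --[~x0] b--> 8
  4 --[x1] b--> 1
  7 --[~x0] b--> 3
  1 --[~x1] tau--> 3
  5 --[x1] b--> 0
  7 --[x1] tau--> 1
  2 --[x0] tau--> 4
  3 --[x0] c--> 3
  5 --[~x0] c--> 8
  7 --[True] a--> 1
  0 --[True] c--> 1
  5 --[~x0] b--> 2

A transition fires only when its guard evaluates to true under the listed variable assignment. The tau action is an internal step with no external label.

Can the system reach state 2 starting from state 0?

Answer: UNREACHABLE

Working:
Guard filter leaves 8 enabled edge(s).
depth 0: {0}
depth 1: {1}  now seen {0,1}
depth 2: {3}  now seen {0,1,3}
Reachable = {0,1,3}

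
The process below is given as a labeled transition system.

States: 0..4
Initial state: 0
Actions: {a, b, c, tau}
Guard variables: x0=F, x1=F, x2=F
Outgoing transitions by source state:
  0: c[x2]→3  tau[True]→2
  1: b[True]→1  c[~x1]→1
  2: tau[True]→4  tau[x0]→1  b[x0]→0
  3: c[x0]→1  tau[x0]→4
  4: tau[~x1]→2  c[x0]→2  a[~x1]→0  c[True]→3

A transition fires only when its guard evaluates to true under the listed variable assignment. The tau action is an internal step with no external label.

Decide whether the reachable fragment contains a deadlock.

Answer: DEADLOCK at state 3

Trace:
R = {0,2,3,4}
  0: tau→2  [deg 1]
  2: tau→4  [deg 1]
  3: ∅  [STUCK]
  4: a→0  c→3  tau→2  [deg 3]
witness 3: tau·tau·c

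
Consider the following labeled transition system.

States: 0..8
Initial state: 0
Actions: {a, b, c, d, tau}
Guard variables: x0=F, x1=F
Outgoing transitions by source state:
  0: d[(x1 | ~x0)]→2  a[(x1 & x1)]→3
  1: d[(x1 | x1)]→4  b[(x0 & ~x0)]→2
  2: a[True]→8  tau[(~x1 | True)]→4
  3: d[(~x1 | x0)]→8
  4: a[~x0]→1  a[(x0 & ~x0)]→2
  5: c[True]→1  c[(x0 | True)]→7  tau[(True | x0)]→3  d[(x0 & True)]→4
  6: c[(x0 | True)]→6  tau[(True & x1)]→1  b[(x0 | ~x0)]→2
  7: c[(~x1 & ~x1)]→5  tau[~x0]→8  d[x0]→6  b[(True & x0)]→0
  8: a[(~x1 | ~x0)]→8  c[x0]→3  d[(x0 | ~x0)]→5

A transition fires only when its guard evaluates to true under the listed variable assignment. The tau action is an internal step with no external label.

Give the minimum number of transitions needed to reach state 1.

Layered search for 1:
  depth 0: {0}
  depth 1: {2}
  depth 2: {4,8}
  depth 3: {1,5}
first hit 1 at d=3 via d·tau·a

Answer: 3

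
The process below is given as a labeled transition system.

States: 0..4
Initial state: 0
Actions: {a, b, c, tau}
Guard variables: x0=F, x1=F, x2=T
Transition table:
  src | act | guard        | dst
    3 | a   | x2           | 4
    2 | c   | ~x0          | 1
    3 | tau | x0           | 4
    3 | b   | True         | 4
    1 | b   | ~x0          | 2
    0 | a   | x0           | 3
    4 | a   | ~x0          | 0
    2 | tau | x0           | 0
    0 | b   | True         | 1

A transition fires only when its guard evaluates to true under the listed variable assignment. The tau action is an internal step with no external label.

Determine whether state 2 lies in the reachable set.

After dropping false guards: 6 live edges.
L0 = {0}
L1 = {1}  total {0,1}
L2 = {2}  total {0,1,2}
Reach set: {0,1,2}
trace reaching 2: b·b

Answer: REACHABLE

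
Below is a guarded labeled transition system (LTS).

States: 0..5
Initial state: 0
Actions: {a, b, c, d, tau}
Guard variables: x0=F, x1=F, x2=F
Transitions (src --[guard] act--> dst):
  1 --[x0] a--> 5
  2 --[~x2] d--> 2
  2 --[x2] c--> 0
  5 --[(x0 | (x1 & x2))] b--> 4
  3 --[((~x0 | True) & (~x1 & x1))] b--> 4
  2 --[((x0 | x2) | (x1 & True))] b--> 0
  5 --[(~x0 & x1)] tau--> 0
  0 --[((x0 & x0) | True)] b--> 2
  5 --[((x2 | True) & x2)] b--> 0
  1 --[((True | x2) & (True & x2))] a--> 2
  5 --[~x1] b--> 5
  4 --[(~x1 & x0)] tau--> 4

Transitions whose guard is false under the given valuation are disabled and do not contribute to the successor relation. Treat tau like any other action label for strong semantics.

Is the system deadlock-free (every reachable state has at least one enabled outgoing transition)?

Reachable = {0,2}
  0: b→2  [deg 1]
  2: d→2  [deg 1]

Answer: DEADLOCK-FREE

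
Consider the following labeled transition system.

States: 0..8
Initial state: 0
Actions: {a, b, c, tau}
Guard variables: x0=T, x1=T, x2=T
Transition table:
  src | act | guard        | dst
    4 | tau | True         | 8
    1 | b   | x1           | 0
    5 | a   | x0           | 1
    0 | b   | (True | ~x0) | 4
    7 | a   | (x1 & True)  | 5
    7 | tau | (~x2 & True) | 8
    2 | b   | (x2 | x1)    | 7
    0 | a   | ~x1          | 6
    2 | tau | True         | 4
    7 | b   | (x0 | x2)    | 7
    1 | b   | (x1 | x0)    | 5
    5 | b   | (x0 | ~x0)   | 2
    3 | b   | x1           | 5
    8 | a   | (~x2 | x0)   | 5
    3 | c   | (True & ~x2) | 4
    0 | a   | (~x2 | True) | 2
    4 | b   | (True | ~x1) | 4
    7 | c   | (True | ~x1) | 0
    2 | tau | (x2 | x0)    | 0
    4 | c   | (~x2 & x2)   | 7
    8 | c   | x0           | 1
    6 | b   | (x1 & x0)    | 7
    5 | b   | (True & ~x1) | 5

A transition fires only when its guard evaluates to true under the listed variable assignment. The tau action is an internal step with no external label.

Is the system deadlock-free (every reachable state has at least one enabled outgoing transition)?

Answer: DEADLOCK-FREE

Working:
R = {0,1,2,4,5,7,8}
  0: a→2  b→4  [2 exit(s)]
  1: b→0  b→5  [2 exit(s)]
  2: b→7  tau→0  tau→4  [3 exit(s)]
  4: b→4  tau→8  [2 exit(s)]
  5: a→1  b→2  [2 exit(s)]
  7: a→5  b→7  c→0  [3 exit(s)]
  8: a→5  c→1  [2 exit(s)]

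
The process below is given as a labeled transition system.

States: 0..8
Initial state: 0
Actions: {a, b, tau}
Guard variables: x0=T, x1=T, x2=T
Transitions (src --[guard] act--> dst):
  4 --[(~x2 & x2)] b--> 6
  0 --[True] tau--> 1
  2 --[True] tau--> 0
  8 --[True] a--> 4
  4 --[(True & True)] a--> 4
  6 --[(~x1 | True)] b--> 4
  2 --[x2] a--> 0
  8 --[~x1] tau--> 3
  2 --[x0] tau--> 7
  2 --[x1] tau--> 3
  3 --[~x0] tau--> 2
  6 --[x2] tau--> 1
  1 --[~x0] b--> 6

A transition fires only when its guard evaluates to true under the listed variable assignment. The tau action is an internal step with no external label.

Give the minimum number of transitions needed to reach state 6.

Answer: UNREACHABLE

Trace:
Breadth-first toward 6:
  L0 = {0}
  L1 = {1}
6 never appears.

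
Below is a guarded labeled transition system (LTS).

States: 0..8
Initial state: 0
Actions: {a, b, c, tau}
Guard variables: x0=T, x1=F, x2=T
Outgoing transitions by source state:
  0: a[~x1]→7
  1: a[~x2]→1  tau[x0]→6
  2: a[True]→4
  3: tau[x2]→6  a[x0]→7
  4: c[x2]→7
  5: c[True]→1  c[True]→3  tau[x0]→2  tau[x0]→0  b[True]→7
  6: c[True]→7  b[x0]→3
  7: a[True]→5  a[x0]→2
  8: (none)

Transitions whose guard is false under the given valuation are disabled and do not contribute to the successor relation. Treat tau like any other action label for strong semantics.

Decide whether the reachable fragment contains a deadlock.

Reachable = {0,1,2,3,4,5,6,7}
  0: a→7  [1 out]
  1: tau→6  [1 out]
  2: a→4  [1 out]
  3: a→7  tau→6  [2 out]
  4: c→7  [1 out]
  5: b→7  c→1  c→3  tau→0  tau→2  [5 out]
  6: b→3  c→7  [2 out]
  7: a→2  a→5  [2 out]

Answer: DEADLOCK-FREE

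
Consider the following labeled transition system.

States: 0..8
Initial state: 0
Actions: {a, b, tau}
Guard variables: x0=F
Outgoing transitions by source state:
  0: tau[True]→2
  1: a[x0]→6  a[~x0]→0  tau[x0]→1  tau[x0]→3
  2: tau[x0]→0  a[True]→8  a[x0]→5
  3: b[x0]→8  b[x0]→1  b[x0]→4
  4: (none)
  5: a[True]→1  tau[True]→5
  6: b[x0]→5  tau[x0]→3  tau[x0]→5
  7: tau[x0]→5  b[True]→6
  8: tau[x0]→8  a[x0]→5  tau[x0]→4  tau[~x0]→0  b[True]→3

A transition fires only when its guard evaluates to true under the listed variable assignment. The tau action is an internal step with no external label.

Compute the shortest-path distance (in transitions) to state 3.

Answer: 3

Trace:
Layered search for 3:
  depth 0: {0}
  depth 1: {2}
  depth 2: {8}
  depth 3: {3}
3 enters at depth 3; path tau·a·b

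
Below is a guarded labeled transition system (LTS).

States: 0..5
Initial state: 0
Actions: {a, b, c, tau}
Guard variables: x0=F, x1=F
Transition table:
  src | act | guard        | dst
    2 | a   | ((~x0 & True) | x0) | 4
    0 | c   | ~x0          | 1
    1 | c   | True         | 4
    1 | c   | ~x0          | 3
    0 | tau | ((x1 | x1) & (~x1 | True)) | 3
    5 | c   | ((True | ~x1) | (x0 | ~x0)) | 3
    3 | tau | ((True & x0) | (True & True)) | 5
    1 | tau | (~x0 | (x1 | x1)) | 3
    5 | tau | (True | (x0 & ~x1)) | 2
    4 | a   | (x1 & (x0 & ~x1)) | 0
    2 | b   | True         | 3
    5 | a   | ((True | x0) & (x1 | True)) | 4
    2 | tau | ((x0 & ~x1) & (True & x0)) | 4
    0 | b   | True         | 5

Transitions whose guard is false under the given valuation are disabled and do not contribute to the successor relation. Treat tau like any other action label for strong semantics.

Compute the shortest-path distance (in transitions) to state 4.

Breadth-first toward 4:
  Layer 0: {0}
  Layer 1: {1,5}
  Layer 2: {2,3,4}
depth(4)=2, e.g. b·a

Answer: 2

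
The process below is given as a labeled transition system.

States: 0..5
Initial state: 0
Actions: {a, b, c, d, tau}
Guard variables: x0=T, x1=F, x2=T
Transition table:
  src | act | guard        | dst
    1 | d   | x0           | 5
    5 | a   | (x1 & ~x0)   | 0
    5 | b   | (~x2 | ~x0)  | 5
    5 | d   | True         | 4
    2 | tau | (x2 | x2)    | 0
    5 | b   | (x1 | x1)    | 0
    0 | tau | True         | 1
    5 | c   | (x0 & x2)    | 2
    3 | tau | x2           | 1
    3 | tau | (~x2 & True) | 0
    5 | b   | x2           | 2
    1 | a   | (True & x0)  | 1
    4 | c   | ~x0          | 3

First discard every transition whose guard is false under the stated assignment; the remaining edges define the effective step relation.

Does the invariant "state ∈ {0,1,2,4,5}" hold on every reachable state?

Inv-set: {0,1,2,4,5}
Reachable = {0,1,2,4,5}
  0: safe
  1: safe
  2: safe
  4: safe
  5: safe

Answer: INVARIANT HOLDS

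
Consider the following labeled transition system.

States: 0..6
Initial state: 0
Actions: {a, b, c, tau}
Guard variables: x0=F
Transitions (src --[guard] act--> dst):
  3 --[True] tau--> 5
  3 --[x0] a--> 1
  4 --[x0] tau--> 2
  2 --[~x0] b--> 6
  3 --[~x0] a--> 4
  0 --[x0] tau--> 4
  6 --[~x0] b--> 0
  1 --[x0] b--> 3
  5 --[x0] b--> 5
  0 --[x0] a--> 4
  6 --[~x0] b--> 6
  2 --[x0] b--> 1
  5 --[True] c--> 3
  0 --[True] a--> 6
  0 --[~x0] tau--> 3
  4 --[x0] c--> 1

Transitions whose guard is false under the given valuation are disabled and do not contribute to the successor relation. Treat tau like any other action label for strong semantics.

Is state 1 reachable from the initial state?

8 transition(s) survive guard evaluation.
L0 = {0}
L1 = {3,6}  now seen {0,3,6}
L2 = {4,5}  now seen {0,3,4,5,6}
Reachable = {0,3,4,5,6}

Answer: UNREACHABLE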